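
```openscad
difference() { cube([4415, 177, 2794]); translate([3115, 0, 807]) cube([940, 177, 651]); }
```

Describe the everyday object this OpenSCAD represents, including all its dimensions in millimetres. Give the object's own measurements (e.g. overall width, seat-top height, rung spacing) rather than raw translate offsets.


A wall 4415 mm long (x), 177 mm thick (y), 2794 mm tall, with a rectangular window opening cut through it. The opening is 940 mm wide and 651 mm tall; its sill is at z = 807 mm and its near (−x) edge is 3115 mm from the wall's −x end. The opening passes through the full wall thickness.


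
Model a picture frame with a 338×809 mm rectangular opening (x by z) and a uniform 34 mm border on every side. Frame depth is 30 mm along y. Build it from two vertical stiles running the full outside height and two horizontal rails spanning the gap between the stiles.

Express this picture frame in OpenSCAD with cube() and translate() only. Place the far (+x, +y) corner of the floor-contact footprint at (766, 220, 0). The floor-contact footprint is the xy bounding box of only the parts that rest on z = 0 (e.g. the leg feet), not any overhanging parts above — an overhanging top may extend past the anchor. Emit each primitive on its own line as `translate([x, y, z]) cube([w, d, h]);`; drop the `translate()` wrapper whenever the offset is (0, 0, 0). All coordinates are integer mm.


translate([360, 190, 0]) cube([34, 30, 877]);
translate([732, 190, 0]) cube([34, 30, 877]);
translate([394, 190, 0]) cube([338, 30, 34]);
translate([394, 190, 843]) cube([338, 30, 34]);


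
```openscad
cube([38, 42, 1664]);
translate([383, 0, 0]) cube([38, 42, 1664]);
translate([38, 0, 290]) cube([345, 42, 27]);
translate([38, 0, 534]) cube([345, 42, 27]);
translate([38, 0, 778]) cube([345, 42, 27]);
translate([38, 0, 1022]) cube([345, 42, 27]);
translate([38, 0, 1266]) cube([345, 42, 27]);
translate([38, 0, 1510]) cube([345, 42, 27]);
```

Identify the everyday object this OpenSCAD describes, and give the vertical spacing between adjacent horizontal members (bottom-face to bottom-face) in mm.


A ladder. The rung spacing is 244 mm.

Two tall 38×42 posts with 6 short bars between them — a ladder. Adjacent rungs sit at z = 290 and z = 534, so the spacing is 534 − 290 = 244 mm.


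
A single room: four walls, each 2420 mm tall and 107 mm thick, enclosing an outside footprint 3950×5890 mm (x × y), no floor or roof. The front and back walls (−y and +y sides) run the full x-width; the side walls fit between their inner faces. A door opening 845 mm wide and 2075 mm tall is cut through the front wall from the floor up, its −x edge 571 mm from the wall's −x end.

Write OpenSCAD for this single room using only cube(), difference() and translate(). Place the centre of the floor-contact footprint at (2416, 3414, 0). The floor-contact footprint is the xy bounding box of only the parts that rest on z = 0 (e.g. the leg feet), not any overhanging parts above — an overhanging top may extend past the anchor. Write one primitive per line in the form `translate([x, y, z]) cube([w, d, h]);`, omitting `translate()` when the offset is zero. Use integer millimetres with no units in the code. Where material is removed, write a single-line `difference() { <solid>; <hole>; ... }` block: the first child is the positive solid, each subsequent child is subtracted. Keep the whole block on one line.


difference() { translate([441, 469, 0]) cube([3950, 107, 2420]); translate([1012, 469, 0]) cube([845, 107, 2075]); }
translate([441, 6252, 0]) cube([3950, 107, 2420]);
translate([441, 576, 0]) cube([107, 5676, 2420]);
translate([4284, 576, 0]) cube([107, 5676, 2420]);


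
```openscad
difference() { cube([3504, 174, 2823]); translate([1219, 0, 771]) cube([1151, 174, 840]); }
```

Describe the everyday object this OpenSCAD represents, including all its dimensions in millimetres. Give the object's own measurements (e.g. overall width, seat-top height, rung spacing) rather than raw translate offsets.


A wall 3504 mm long (x), 174 mm thick (y), 2823 mm tall, with a rectangular window opening cut through it. The opening is 1151 mm wide and 840 mm tall; its sill is at z = 771 mm and its near (−x) edge is 1219 mm from the wall's −x end. The opening passes through the full wall thickness.


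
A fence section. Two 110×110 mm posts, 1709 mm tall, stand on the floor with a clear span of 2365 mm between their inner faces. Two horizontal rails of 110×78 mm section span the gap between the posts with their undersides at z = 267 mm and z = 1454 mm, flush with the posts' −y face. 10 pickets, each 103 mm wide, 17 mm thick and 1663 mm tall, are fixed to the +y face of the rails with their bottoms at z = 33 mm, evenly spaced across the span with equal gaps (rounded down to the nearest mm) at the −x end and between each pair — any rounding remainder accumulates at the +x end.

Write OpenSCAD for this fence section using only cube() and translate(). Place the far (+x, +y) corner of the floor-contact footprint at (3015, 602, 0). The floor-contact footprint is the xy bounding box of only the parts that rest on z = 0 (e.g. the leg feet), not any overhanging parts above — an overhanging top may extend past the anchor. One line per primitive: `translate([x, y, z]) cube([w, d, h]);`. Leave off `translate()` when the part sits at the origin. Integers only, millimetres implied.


translate([430, 492, 0]) cube([110, 110, 1709]);
translate([2905, 492, 0]) cube([110, 110, 1709]);
translate([540, 492, 267]) cube([2365, 110, 78]);
translate([540, 492, 1454]) cube([2365, 110, 78]);
translate([661, 602, 33]) cube([103, 17, 1663]);
translate([885, 602, 33]) cube([103, 17, 1663]);
translate([1109, 602, 33]) cube([103, 17, 1663]);
translate([1333, 602, 33]) cube([103, 17, 1663]);
translate([1557, 602, 33]) cube([103, 17, 1663]);
translate([1781, 602, 33]) cube([103, 17, 1663]);
translate([2005, 602, 33]) cube([103, 17, 1663]);
translate([2229, 602, 33]) cube([103, 17, 1663]);
translate([2453, 602, 33]) cube([103, 17, 1663]);
translate([2677, 602, 33]) cube([103, 17, 1663]);


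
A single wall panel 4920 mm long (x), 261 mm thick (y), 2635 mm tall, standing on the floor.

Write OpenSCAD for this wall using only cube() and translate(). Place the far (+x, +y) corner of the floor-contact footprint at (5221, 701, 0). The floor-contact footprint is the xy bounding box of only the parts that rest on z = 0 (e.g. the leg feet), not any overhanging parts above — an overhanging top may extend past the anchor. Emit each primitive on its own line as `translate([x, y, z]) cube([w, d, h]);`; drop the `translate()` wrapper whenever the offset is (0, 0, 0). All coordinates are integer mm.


translate([301, 440, 0]) cube([4920, 261, 2635]);


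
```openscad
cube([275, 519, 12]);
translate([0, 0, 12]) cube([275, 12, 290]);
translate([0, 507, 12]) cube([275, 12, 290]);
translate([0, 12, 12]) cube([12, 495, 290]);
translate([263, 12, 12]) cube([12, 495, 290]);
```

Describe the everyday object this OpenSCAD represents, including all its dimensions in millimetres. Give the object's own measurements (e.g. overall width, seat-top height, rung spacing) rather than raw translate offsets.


An open-topped rectangular box: outside dimensions 275×519×302 mm, with a uniform wall and base thickness of 12 mm. The base is a full 275×519 slab on the floor; four walls sit on top of the base. The front and back walls (the −y and +y sides) span the full width; the two side walls fit between them.


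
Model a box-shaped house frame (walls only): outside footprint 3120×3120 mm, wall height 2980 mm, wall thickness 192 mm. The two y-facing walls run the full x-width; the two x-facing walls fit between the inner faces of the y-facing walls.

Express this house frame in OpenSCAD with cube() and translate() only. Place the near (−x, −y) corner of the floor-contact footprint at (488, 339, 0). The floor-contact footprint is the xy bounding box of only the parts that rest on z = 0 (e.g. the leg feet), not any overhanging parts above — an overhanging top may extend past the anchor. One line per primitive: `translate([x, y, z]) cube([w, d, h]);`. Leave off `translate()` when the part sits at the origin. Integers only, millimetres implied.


translate([488, 339, 0]) cube([3120, 192, 2980]);
translate([488, 3267, 0]) cube([3120, 192, 2980]);
translate([488, 531, 0]) cube([192, 2736, 2980]);
translate([3416, 531, 0]) cube([192, 2736, 2980]);


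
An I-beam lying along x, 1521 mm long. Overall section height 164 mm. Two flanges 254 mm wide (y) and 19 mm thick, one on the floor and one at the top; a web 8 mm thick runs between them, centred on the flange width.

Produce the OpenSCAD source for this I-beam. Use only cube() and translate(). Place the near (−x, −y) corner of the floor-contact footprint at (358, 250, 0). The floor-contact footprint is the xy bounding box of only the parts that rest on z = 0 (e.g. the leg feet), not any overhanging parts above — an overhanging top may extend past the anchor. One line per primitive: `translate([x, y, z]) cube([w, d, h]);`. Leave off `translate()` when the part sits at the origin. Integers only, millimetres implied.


translate([358, 250, 0]) cube([1521, 254, 19]);
translate([358, 373, 19]) cube([1521, 8, 126]);
translate([358, 250, 145]) cube([1521, 254, 19]);


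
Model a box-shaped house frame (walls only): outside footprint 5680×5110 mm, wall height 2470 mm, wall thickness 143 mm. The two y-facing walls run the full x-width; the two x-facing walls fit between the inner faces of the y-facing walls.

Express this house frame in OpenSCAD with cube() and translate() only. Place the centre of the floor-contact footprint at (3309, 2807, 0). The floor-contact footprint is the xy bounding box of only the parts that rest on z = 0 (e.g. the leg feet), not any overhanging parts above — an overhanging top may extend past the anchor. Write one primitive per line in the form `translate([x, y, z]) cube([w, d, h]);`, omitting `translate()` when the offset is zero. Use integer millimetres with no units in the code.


translate([469, 252, 0]) cube([5680, 143, 2470]);
translate([469, 5219, 0]) cube([5680, 143, 2470]);
translate([469, 395, 0]) cube([143, 4824, 2470]);
translate([6006, 395, 0]) cube([143, 4824, 2470]);


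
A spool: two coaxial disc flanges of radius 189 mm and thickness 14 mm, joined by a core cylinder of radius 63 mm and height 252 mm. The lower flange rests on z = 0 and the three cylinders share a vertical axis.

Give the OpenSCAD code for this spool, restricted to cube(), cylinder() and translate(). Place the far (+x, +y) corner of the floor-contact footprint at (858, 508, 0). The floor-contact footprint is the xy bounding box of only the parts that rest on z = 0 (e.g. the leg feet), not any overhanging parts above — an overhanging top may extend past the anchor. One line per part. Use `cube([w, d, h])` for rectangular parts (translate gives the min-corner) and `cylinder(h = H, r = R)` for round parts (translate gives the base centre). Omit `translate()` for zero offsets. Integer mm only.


translate([669, 319, 0]) cylinder(h = 14, r = 189);
translate([669, 319, 14]) cylinder(h = 252, r = 63);
translate([669, 319, 266]) cylinder(h = 14, r = 189);


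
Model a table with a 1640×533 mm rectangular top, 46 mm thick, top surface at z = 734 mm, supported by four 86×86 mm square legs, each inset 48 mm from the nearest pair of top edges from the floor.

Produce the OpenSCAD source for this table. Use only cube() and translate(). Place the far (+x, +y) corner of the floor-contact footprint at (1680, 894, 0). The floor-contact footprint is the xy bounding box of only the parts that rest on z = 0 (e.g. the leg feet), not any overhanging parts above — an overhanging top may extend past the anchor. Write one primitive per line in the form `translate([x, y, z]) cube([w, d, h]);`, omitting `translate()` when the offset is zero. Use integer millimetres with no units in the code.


translate([88, 409, 688]) cube([1640, 533, 46]);
translate([136, 457, 0]) cube([86, 86, 688]);
translate([1594, 457, 0]) cube([86, 86, 688]);
translate([136, 808, 0]) cube([86, 86, 688]);
translate([1594, 808, 0]) cube([86, 86, 688]);


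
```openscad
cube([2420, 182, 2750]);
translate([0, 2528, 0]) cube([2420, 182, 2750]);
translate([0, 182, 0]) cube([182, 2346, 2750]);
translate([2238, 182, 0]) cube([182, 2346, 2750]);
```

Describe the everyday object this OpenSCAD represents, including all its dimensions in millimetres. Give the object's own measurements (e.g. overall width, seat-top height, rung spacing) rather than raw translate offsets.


The wall frame of a small rectangular building: four walls, each 2750 mm tall and 182 mm thick, enclosing a footprint 2420 mm (x) by 2710 mm (y) outside-to-outside, with no floor or roof. The front and back walls (the −y and +y sides) span the full width; the two side walls fit between them.


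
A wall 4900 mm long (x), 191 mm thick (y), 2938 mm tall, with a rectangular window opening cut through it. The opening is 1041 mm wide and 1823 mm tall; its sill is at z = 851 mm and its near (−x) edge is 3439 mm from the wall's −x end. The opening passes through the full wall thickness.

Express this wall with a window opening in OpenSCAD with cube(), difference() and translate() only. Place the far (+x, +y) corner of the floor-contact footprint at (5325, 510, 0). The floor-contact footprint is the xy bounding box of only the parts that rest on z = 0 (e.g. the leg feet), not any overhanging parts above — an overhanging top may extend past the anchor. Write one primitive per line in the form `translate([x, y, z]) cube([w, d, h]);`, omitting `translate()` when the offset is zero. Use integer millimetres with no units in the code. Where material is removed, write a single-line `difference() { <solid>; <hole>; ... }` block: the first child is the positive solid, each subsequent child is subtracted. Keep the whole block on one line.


difference() { translate([425, 319, 0]) cube([4900, 191, 2938]); translate([3864, 319, 851]) cube([1041, 191, 1823]); }


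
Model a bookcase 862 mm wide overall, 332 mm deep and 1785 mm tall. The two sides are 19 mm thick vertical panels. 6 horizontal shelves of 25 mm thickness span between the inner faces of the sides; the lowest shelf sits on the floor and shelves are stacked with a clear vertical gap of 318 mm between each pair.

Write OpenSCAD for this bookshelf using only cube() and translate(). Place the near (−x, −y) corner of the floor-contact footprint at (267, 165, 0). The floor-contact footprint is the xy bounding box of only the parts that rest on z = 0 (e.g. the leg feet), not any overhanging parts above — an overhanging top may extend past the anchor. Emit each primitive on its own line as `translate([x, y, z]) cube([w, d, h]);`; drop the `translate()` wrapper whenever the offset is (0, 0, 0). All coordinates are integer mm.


translate([267, 165, 0]) cube([19, 332, 1785]);
translate([1110, 165, 0]) cube([19, 332, 1785]);
translate([286, 165, 0]) cube([824, 332, 25]);
translate([286, 165, 343]) cube([824, 332, 25]);
translate([286, 165, 686]) cube([824, 332, 25]);
translate([286, 165, 1029]) cube([824, 332, 25]);
translate([286, 165, 1372]) cube([824, 332, 25]);
translate([286, 165, 1715]) cube([824, 332, 25]);


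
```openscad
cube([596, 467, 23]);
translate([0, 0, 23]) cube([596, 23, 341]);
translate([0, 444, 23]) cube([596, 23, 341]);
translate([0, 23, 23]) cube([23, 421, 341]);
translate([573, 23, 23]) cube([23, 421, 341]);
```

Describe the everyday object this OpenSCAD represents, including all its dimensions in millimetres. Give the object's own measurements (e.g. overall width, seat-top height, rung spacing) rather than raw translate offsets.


An open-topped rectangular box: outside dimensions 596×467×364 mm, with a uniform wall and base thickness of 23 mm. The base is a full 596×467 slab on the floor; four walls sit on top of the base. The front and back walls (the −y and +y sides) span the full width; the two side walls fit between them.


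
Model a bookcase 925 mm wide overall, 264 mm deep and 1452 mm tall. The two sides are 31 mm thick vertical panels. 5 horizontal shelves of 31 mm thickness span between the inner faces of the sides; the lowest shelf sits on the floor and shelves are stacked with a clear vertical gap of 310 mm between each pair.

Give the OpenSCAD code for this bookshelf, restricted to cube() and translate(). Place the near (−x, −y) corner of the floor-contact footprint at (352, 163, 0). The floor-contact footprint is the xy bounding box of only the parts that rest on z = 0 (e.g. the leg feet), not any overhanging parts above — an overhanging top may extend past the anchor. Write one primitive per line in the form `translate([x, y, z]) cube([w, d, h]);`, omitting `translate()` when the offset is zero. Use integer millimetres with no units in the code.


translate([352, 163, 0]) cube([31, 264, 1452]);
translate([1246, 163, 0]) cube([31, 264, 1452]);
translate([383, 163, 0]) cube([863, 264, 31]);
translate([383, 163, 341]) cube([863, 264, 31]);
translate([383, 163, 682]) cube([863, 264, 31]);
translate([383, 163, 1023]) cube([863, 264, 31]);
translate([383, 163, 1364]) cube([863, 264, 31]);


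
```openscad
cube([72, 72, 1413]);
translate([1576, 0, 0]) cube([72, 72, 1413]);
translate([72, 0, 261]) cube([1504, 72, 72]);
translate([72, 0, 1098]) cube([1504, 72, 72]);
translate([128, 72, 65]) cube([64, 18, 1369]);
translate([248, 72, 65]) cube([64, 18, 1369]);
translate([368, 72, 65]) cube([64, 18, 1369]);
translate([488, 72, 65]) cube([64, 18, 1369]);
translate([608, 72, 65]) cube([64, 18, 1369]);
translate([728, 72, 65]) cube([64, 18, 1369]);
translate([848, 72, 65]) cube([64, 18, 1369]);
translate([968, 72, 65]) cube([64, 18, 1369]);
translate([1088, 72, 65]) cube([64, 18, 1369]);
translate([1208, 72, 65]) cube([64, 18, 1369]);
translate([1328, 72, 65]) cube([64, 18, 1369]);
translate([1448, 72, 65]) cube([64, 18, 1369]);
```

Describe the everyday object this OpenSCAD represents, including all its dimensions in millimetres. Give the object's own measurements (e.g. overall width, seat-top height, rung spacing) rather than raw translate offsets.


A fence section. Two 72×72 mm posts, 1413 mm tall, stand on the floor with a clear span of 1504 mm between their inner faces. Two horizontal rails of 72×72 mm section span the gap between the posts with their undersides at z = 261 mm and z = 1098 mm, flush with the posts' −y face. 12 pickets, each 64 mm wide, 18 mm thick and 1369 mm tall, are fixed to the +y face of the rails with their bottoms at z = 65 mm, spaced across the span with a 56 mm gap after the −x post and between neighbouring pickets, with 64 mm left before the +x post.


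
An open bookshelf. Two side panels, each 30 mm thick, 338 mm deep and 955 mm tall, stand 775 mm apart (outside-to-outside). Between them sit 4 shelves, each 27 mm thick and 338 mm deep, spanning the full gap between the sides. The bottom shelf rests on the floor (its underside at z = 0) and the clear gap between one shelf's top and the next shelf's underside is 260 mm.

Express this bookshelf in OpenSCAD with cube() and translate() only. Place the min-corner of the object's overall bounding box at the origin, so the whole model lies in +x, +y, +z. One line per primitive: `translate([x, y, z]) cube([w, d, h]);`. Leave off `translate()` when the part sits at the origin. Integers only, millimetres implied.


cube([30, 338, 955]);
translate([745, 0, 0]) cube([30, 338, 955]);
translate([30, 0, 0]) cube([715, 338, 27]);
translate([30, 0, 287]) cube([715, 338, 27]);
translate([30, 0, 574]) cube([715, 338, 27]);
translate([30, 0, 861]) cube([715, 338, 27]);


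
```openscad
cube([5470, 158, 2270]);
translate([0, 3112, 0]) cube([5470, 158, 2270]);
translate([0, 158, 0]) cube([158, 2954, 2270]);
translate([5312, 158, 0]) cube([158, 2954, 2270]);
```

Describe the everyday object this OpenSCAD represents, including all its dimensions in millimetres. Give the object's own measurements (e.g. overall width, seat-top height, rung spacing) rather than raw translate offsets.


The wall frame of a small rectangular building: four walls, each 2270 mm tall and 158 mm thick, enclosing a footprint 5470 mm (x) by 3270 mm (y) outside-to-outside, with no floor or roof. The front and back walls (the −y and +y sides) span the full width; the two side walls fit between them.


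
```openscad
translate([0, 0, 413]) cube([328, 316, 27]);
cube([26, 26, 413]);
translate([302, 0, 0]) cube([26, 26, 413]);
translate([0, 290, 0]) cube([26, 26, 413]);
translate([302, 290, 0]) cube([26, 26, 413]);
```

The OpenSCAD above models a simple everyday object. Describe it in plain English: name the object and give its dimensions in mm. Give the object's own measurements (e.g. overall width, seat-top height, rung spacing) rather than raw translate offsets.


A four-legged stool. The seat is a 328×316×27 mm slab whose top surface is at z = 440 mm; four square legs, each 26×26 mm in cross-section, run from the floor (z = 0) to the underside of the seat, each flush with a corner of the seat.


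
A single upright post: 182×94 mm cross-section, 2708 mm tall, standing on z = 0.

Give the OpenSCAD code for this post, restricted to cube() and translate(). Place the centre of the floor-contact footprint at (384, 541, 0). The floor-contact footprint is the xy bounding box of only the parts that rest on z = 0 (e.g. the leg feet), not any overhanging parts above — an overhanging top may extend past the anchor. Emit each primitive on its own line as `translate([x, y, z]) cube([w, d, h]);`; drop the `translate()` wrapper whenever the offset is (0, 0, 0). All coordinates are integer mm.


translate([293, 494, 0]) cube([182, 94, 2708]);


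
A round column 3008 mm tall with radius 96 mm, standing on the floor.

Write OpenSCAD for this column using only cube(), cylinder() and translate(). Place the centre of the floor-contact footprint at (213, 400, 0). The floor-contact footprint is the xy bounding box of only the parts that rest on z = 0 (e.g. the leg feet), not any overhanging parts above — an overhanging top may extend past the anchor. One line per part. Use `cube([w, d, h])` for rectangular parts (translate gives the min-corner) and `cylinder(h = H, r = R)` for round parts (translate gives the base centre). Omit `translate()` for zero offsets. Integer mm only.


translate([213, 400, 0]) cylinder(h = 3008, r = 96);


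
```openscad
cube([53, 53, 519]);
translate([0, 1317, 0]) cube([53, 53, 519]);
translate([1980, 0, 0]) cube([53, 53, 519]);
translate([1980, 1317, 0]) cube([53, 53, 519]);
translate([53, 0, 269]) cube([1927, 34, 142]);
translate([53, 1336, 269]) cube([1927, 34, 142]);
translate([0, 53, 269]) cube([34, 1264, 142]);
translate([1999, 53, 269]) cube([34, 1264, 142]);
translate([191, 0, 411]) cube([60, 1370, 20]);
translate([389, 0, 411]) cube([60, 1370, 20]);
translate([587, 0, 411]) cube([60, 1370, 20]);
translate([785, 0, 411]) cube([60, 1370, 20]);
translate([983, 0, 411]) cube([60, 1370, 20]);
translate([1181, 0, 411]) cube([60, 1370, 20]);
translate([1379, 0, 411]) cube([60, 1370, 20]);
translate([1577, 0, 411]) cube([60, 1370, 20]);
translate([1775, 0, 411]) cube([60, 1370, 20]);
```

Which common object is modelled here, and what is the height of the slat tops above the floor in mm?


A bed frame. The slat-top height is 431 mm.

Four posts, four rails, and a row of slats — a bed frame. Slats sit on the rails at z = 269 + 142 = 411; with slat thickness 20, the top is 431 mm.


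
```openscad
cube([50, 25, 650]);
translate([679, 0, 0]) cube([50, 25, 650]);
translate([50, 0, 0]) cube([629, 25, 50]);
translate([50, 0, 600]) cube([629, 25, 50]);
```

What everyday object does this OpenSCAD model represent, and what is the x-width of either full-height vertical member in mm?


A picture frame. The border width is 50 mm.

Four thin pieces enclosing a rectangular opening — a picture frame. The two full-height stiles are 650 mm tall; the top rail sits at z = 600 and is 50 mm tall, so the border above the opening is 650 − 600 = 50 mm, matching the stile x-width.


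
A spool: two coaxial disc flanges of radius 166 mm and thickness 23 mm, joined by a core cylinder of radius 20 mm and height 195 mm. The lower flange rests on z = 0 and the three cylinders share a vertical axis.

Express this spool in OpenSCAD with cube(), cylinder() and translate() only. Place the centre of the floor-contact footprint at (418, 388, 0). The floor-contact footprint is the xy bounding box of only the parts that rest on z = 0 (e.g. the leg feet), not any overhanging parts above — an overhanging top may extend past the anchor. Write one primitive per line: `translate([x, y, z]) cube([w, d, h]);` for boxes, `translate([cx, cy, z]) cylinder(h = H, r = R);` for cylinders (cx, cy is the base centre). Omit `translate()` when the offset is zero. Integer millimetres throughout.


translate([418, 388, 0]) cylinder(h = 23, r = 166);
translate([418, 388, 23]) cylinder(h = 195, r = 20);
translate([418, 388, 218]) cylinder(h = 23, r = 166);


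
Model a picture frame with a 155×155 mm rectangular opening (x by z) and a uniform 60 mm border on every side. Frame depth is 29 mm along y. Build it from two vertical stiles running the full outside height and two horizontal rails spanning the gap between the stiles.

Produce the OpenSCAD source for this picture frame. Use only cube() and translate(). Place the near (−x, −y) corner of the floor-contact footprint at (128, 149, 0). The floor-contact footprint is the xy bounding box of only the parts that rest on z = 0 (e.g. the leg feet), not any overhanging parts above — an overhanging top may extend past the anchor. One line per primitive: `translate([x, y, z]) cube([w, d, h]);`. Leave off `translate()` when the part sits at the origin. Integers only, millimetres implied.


translate([128, 149, 0]) cube([60, 29, 275]);
translate([343, 149, 0]) cube([60, 29, 275]);
translate([188, 149, 0]) cube([155, 29, 60]);
translate([188, 149, 215]) cube([155, 29, 60]);


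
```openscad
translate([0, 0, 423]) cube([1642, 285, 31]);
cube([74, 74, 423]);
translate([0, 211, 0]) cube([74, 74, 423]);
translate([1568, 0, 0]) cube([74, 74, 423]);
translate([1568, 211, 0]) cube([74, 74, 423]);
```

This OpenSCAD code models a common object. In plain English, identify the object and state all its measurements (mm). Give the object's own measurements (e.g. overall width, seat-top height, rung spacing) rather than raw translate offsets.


A bench: a 1642×285 mm seat slab, 31 mm thick, top at z = 454 mm, on four 74×74 mm square legs flush with the seat corners and standing on z = 0.


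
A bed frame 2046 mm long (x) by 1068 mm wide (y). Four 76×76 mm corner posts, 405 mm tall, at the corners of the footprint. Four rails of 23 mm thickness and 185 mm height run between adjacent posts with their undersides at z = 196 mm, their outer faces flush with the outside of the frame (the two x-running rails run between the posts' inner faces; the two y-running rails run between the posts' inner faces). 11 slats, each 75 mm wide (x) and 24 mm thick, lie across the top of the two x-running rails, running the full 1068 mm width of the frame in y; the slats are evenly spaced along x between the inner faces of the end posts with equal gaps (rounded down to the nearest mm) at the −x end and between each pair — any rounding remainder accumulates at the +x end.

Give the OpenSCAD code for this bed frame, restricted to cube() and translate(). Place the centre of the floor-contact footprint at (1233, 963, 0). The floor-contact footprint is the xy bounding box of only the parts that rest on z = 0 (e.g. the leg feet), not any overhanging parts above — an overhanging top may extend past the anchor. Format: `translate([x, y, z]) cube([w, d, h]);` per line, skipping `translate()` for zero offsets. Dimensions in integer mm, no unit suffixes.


// slat z = rail_z + rail_h = 196 + 185 = 381
// slat gap = ⌊(1894 − 11·75) / 12⌋ = 89
translate([210, 429, 0]) cube([76, 76, 405]);
translate([210, 1421, 0]) cube([76, 76, 405]);
translate([2180, 429, 0]) cube([76, 76, 405]);
translate([2180, 1421, 0]) cube([76, 76, 405]);
translate([286, 429, 196]) cube([1894, 23, 185]);
translate([286, 1474, 196]) cube([1894, 23, 185]);
translate([210, 505, 196]) cube([23, 916, 185]);
translate([2233, 505, 196]) cube([23, 916, 185]);
translate([375, 429, 381]) cube([75, 1068, 24]);
translate([539, 429, 381]) cube([75, 1068, 24]);
translate([703, 429, 381]) cube([75, 1068, 24]);
translate([867, 429, 381]) cube([75, 1068, 24]);
translate([1031, 429, 381]) cube([75, 1068, 24]);
translate([1195, 429, 381]) cube([75, 1068, 24]);
translate([1359, 429, 381]) cube([75, 1068, 24]);
translate([1523, 429, 381]) cube([75, 1068, 24]);
translate([1687, 429, 381]) cube([75, 1068, 24]);
translate([1851, 429, 381]) cube([75, 1068, 24]);
translate([2015, 429, 381]) cube([75, 1068, 24]);


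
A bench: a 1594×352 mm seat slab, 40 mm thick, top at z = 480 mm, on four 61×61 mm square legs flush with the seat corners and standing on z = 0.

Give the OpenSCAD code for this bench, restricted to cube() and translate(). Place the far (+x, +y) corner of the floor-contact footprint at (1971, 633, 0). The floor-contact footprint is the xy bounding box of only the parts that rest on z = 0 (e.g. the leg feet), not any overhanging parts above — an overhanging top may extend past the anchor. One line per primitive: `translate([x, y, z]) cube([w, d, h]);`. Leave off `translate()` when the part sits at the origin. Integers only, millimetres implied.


translate([377, 281, 440]) cube([1594, 352, 40]);
translate([377, 281, 0]) cube([61, 61, 440]);
translate([377, 572, 0]) cube([61, 61, 440]);
translate([1910, 281, 0]) cube([61, 61, 440]);
translate([1910, 572, 0]) cube([61, 61, 440]);


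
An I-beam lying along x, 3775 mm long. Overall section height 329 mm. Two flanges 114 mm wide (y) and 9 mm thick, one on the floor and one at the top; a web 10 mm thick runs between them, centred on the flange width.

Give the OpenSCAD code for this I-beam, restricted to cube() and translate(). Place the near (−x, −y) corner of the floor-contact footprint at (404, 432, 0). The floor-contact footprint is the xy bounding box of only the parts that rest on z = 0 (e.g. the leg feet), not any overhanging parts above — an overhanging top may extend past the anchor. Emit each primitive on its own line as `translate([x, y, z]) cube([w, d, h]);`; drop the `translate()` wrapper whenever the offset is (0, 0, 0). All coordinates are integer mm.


translate([404, 432, 0]) cube([3775, 114, 9]);
translate([404, 484, 9]) cube([3775, 10, 311]);
translate([404, 432, 320]) cube([3775, 114, 9]);


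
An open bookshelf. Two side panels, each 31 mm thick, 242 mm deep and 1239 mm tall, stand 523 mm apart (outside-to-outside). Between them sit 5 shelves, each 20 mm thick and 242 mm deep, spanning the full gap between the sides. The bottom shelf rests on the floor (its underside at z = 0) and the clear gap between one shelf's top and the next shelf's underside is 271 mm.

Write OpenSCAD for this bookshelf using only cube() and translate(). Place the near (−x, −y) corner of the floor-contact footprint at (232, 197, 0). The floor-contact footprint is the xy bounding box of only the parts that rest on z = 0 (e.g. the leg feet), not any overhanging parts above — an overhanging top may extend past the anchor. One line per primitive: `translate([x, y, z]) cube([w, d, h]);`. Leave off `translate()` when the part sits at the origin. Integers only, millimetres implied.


translate([232, 197, 0]) cube([31, 242, 1239]);
translate([724, 197, 0]) cube([31, 242, 1239]);
translate([263, 197, 0]) cube([461, 242, 20]);
translate([263, 197, 291]) cube([461, 242, 20]);
translate([263, 197, 582]) cube([461, 242, 20]);
translate([263, 197, 873]) cube([461, 242, 20]);
translate([263, 197, 1164]) cube([461, 242, 20]);


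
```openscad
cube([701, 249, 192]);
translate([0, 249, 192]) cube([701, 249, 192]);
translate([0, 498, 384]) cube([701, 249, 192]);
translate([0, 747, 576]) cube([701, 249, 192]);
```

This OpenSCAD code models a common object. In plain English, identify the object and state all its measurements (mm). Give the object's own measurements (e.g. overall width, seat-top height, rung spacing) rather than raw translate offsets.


A straight staircase of 4 solid steps. Each step is 701 mm wide (x), 249 mm deep (y, the going) and 192 mm tall (the rise). The first step rests on the floor; each subsequent step sits one going further in +y and one rise higher in +z, directly behind and above the previous step with no overlap.


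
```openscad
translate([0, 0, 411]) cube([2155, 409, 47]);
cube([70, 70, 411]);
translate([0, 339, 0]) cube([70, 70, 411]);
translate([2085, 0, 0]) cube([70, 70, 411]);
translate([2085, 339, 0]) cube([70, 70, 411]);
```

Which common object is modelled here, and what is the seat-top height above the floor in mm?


A bench. The seat-top height is 458 mm.

A long slab on four corner posts — a bench. The slab sits at z = 411 with thickness 47, so the top is 411 + 47 = 458 mm.


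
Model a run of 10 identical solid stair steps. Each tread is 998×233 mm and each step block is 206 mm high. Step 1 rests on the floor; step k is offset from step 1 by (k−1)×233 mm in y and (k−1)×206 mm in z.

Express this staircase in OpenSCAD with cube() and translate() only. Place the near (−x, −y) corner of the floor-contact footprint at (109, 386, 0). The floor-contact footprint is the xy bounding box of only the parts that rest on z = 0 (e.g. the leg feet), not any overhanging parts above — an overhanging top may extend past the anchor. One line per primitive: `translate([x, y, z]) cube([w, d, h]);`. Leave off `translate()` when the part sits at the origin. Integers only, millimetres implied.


translate([109, 386, 0]) cube([998, 233, 206]);
translate([109, 619, 206]) cube([998, 233, 206]);
translate([109, 852, 412]) cube([998, 233, 206]);
translate([109, 1085, 618]) cube([998, 233, 206]);
translate([109, 1318, 824]) cube([998, 233, 206]);
translate([109, 1551, 1030]) cube([998, 233, 206]);
translate([109, 1784, 1236]) cube([998, 233, 206]);
translate([109, 2017, 1442]) cube([998, 233, 206]);
translate([109, 2250, 1648]) cube([998, 233, 206]);
translate([109, 2483, 1854]) cube([998, 233, 206]);


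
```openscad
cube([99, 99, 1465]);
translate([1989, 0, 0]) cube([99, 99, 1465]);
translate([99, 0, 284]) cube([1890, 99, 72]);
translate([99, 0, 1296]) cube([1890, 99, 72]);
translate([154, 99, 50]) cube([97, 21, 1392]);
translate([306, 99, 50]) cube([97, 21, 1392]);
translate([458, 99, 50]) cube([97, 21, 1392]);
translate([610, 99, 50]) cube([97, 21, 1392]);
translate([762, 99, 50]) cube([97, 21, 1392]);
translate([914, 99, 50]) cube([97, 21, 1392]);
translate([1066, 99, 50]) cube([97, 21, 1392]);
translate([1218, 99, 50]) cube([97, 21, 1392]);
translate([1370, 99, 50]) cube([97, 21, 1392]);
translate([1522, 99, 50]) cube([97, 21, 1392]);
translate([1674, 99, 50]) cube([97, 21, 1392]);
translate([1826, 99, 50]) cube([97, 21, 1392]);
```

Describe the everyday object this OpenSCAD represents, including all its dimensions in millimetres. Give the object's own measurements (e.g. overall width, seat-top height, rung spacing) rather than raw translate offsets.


A fence section. Two 99×99 mm posts, 1465 mm tall, stand on the floor with a clear span of 1890 mm between their inner faces. Two horizontal rails of 99×72 mm section span the gap between the posts with their undersides at z = 284 mm and z = 1296 mm, flush with the posts' −y face. 12 pickets, each 97 mm wide, 21 mm thick and 1392 mm tall, are fixed to the +y face of the rails with their bottoms at z = 50 mm, spaced across the span with a 55 mm gap after the −x post and between neighbouring pickets, with 66 mm left before the +x post.


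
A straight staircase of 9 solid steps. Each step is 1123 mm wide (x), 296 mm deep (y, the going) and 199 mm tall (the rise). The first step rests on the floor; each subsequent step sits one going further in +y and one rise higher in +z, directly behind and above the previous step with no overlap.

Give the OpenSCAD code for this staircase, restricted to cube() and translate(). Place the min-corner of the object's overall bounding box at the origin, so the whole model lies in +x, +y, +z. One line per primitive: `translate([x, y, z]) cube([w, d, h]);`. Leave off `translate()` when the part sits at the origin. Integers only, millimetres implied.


cube([1123, 296, 199]);
translate([0, 296, 199]) cube([1123, 296, 199]);
translate([0, 592, 398]) cube([1123, 296, 199]);
translate([0, 888, 597]) cube([1123, 296, 199]);
translate([0, 1184, 796]) cube([1123, 296, 199]);
translate([0, 1480, 995]) cube([1123, 296, 199]);
translate([0, 1776, 1194]) cube([1123, 296, 199]);
translate([0, 2072, 1393]) cube([1123, 296, 199]);
translate([0, 2368, 1592]) cube([1123, 296, 199]);


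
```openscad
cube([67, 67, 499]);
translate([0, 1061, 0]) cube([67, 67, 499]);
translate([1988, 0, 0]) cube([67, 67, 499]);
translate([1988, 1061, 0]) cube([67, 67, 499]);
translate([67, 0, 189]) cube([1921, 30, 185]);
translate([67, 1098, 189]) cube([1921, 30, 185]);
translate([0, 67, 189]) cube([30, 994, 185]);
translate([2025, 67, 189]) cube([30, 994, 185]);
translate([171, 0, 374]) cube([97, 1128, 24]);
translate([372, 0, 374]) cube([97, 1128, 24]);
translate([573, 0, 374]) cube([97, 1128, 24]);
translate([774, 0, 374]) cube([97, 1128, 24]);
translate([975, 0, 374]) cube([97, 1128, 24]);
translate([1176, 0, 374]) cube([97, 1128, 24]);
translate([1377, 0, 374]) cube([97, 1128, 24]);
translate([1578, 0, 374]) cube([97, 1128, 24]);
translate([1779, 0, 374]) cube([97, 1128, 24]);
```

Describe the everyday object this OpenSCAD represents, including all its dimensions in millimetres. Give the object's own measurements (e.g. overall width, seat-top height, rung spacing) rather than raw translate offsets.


A bed frame 2055 mm long (x) by 1128 mm wide (y). Four 67×67 mm corner posts, 499 mm tall, at the corners of the footprint. Four rails of 30 mm thickness and 185 mm height run between adjacent posts with their undersides at z = 189 mm, their outer faces flush with the outside of the frame (the two x-running rails run between the posts' inner faces; the two y-running rails run between the posts' inner faces). 9 slats, each 97 mm wide (x) and 24 mm thick, lie across the top of the two x-running rails, running the full 1128 mm width of the frame in y; along x they sit between the end posts with a 104 mm gap after the −x posts and between neighbouring slats, leaving 112 mm before the +x posts.


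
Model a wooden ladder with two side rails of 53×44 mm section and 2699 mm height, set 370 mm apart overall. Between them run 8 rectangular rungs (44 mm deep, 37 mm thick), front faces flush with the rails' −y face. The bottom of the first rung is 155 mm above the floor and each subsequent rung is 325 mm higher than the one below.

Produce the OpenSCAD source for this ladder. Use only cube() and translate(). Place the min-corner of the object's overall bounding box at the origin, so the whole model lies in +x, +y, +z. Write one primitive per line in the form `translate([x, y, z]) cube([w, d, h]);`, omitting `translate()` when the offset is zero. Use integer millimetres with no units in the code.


cube([53, 44, 2699]);
translate([317, 0, 0]) cube([53, 44, 2699]);
translate([53, 0, 155]) cube([264, 44, 37]);
translate([53, 0, 480]) cube([264, 44, 37]);
translate([53, 0, 805]) cube([264, 44, 37]);
translate([53, 0, 1130]) cube([264, 44, 37]);
translate([53, 0, 1455]) cube([264, 44, 37]);
translate([53, 0, 1780]) cube([264, 44, 37]);
translate([53, 0, 2105]) cube([264, 44, 37]);
translate([53, 0, 2430]) cube([264, 44, 37]);


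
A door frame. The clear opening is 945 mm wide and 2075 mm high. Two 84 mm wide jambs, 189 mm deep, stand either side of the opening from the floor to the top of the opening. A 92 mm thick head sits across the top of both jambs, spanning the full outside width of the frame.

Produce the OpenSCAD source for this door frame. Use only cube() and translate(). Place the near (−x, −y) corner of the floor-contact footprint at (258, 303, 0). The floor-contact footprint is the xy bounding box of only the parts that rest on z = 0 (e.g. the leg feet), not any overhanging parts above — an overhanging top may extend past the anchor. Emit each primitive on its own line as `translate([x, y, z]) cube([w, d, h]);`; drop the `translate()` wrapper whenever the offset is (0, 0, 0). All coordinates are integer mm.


translate([258, 303, 0]) cube([84, 189, 2075]);
translate([1287, 303, 0]) cube([84, 189, 2075]);
translate([258, 303, 2075]) cube([1113, 189, 92]);
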